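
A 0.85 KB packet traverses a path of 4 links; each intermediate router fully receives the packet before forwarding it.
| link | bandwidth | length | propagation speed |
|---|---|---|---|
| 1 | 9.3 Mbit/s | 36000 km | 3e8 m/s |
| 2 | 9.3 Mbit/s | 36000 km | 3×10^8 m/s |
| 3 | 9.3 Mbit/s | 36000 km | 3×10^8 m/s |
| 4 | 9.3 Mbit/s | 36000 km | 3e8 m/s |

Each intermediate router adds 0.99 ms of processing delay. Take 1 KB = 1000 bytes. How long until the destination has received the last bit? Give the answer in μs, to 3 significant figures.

486000 μs

L = 6800 bits.
Transmission delay per hop = L/R = 6800/9300000 = 731.183 μs; 4 hops → 2924.73 μs.
Propagation delays (d/s per hop): 120000, 120000, 120000, 120000 μs; sum = 480000 μs.
Processing at 3 router(s): 3 × 0.99 ms = 2970 μs.
End-to-end = 486000 μs.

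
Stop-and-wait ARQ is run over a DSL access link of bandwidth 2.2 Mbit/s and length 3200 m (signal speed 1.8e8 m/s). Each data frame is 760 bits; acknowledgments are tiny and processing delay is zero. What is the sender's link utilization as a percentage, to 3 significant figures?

t_tx = L/R = 760/2200000 = 0.000345455 s.
t_prop = 3200/180000000 = 1.77778e-05 s; RTT = 3.55556e-05 s.
Cycle = t_tx + RTT = 0.00038101 s.
Utilization = t_tx / cycle = 0.000345455/0.00038101 = 90.7 %.

90.7 %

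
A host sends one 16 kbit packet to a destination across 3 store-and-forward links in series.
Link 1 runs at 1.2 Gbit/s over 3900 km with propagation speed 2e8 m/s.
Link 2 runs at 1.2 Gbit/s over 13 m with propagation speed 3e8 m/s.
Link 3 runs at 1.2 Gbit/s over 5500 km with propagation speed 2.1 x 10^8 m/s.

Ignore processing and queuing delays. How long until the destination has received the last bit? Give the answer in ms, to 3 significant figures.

L = 16000 bits.
Transmission delay per hop = L/R = 16000/1200000000 = 0.0133333 ms; 3 hops → 0.04 ms.
Propagation delays (d/s per hop): 19.5, 4.33333e-05, 26.1905 ms; sum = 45.6905 ms.
End-to-end = 45.7 ms.

45.7 ms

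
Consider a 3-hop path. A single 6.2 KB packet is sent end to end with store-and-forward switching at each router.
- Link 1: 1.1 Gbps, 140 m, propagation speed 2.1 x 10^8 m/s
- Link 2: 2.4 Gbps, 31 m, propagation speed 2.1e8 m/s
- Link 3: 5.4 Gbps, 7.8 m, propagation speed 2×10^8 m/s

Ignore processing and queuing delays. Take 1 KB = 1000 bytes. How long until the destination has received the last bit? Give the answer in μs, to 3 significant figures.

75.8 μs

L = 49600 bits.
Transmission delays (L/R per hop): 45.0909, 20.6667, 9.18519 μs; sum = 74.9428 μs.
Propagation delays (d/s per hop): 0.666667, 0.147619, 0.039 μs; sum = 0.853286 μs.
End-to-end = 75.8 μs.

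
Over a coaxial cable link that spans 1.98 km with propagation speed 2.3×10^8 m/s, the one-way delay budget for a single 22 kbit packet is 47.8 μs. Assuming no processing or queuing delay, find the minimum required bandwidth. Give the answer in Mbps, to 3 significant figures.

Propagation delay = 1980 / 2.3e+08 = 8.6087 μs.
Transmission budget = 47.8 − 8.6087 = 39.1913 μs.
R ≥ L / t_tx = 22000 bits / 3.91913e-05 s = 561 Mbps.

561 Mbps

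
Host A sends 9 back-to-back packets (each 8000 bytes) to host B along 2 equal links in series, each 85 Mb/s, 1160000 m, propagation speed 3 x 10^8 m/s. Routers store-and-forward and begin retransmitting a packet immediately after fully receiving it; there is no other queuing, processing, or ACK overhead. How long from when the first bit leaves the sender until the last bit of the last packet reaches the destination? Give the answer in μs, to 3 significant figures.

Per-hop transmission t_tx = L/R = 64000/85000000 = 752.941 μs.
Per-hop propagation t_prop = 1160000/300000000 = 3866.67 μs.
Pipeline fill: first packet needs 2·t_tx to clear all hops; remaining 8 packets each add one t_tx.
Total = (2+9-1)·t_tx + 2·t_prop = 10·752.941 + 2·3866.67 = 15300 μs.

15300 μs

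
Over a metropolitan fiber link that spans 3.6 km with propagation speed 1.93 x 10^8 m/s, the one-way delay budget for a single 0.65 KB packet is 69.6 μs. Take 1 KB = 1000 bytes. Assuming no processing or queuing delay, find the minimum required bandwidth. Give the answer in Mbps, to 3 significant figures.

L = 5200 bits.
Propagation delay = 3600 / 193000000 = 18.6528 μs.
Transmission budget = 69.6 − 18.6528 = 50.9472 μs.
R ≥ L / t_tx = 5200 bits / 5.09472e-05 s = 102 Mbps.

102 Mbps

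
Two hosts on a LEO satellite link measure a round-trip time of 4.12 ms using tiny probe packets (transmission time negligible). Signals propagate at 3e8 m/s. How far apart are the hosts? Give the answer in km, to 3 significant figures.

618 km

One-way propagation = RTT/2 = 2.06 ms.
d = s × t = 300000000 × 0.00206 = 618 km.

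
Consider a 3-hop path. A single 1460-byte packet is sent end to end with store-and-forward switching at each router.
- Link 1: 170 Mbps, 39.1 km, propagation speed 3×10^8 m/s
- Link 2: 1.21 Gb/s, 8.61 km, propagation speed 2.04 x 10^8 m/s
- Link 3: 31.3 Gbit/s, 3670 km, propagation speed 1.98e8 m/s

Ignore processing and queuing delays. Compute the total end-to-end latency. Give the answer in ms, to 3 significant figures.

L = 1460 × 8 = 11680 bits.
Transmission delays (L/R per hop): 0.0687059, 0.00965289, 0.000373163 ms; sum = 0.0787319 ms.
Propagation delays (d/s per hop): 0.130333, 0.0422059, 18.5354 ms; sum = 18.7079 ms.
End-to-end = 18.8 ms.

18.8 ms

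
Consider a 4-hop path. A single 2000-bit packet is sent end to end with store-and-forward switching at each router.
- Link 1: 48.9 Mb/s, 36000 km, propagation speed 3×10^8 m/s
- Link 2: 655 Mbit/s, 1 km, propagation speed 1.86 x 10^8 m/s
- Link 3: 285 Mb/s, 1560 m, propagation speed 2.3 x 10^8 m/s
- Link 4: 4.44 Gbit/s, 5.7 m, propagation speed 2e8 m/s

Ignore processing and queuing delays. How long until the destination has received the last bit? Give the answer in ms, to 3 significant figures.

Transmission delays (L/R per hop): 0.0408998, 0.00305344, 0.00701754, 0.00045045 ms; sum = 0.0514212 ms.
Propagation delays (d/s per hop): 120, 0.00537634, 0.00678261, 2.85e-05 ms; sum = 120.012 ms.
End-to-end = 120 ms.

120 ms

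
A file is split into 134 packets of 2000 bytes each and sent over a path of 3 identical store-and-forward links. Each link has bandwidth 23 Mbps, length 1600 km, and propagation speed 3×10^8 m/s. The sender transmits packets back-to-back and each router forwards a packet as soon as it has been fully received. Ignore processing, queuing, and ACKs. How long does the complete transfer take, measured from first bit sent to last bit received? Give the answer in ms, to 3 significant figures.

Per-hop transmission t_tx = L/R = 16000/23000000 = 0.695652 ms.
Per-hop propagation t_prop = 1600000/300000000 = 5.33333 ms.
Pipeline fill: first packet needs 3·t_tx to clear all hops; remaining 133 packets each add one t_tx.
Total = (3+134-1)·t_tx + 3·t_prop = 136·0.695652 + 3·5.33333 = 111 ms.

111 ms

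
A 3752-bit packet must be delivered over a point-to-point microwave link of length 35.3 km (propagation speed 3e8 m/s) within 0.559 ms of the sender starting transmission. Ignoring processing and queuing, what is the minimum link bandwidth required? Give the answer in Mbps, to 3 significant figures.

Propagation delay = 35300 / 300000000 = 0.117667 ms.
Transmission budget = 0.559 − 0.117667 = 0.441333 ms.
R ≥ L / t_tx = 3752 bits / 0.000441333 s = 8.50 Mbps.

8.50 Mbps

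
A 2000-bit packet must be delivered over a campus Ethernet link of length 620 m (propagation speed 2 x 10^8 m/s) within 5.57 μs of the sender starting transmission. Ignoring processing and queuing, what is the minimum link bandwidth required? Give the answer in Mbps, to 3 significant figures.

810 Mbps

Propagation delay = 620 / 200000000 = 3.1 μs.
Transmission budget = 5.57 − 3.1 = 2.47 μs.
R ≥ L / t_tx = 2000 bits / 2.47e-06 s = 810 Mbps.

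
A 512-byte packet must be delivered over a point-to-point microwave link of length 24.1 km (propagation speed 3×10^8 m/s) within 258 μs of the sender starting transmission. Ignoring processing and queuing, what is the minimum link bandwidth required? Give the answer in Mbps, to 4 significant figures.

L = 4096 bits.
Propagation delay = 24100 / 300000000 = 80.3333 μs.
Transmission budget = 258 − 80.3333 = 177.667 μs.
R ≥ L / t_tx = 4096 bits / 0.000177667 s = 23.05 Mbps.

23.05 Mbps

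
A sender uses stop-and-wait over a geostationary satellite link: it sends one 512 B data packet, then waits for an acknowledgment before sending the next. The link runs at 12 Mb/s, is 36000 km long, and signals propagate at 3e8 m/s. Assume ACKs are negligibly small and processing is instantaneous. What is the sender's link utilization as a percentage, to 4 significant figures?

0.1420 %

t_tx = L/R = 4096/12000000 = 0.000341333 s.
t_prop = 36000000/300000000 = 0.12 s; RTT = 0.24 s.
Cycle = t_tx + RTT = 0.240341 s.
Utilization = t_tx / cycle = 0.000341333/0.240341 = 0.1420 %.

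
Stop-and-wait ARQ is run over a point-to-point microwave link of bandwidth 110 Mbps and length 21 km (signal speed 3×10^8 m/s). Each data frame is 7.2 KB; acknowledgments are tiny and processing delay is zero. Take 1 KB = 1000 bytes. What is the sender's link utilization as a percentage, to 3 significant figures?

t_tx = L/R = 57600/110000000 = 0.000523636 s.
t_prop = 21000/300000000 = 7e-05 s; RTT = 0.00014 s.
Cycle = t_tx + RTT = 0.000663636 s.
Utilization = t_tx / cycle = 0.000523636/0.000663636 = 78.9 %.

78.9 %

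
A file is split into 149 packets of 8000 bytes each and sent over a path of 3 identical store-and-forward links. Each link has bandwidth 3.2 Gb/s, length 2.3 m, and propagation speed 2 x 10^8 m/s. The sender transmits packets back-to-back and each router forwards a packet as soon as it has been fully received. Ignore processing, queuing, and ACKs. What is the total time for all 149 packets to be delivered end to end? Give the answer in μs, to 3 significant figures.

3020 μs

Per-hop transmission t_tx = L/R = 64000/3200000000 = 20 μs.
Per-hop propagation t_prop = 2.3/200000000 = 0.0115 μs.
Pipeline fill: first packet needs 3·t_tx to clear all hops; remaining 148 packets each add one t_tx.
Total = (3+149-1)·t_tx + 3·t_prop = 151·20 + 3·0.0115 = 3020 μs.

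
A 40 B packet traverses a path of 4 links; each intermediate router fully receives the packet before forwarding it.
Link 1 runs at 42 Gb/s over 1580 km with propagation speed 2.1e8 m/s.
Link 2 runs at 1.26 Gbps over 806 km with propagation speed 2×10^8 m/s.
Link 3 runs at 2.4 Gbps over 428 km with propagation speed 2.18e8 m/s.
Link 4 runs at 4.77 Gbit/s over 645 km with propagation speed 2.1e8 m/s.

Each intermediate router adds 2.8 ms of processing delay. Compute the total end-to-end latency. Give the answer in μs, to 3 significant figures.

25000 μs

L = 40 × 8 = 320 bits.
Transmission delays (L/R per hop): 0.00761905, 0.253968, 0.133333, 0.067086 μs; sum = 0.462007 μs.
Propagation delays (d/s per hop): 7523.81, 4030, 1963.3, 3071.43 μs; sum = 16588.5 μs.
Processing at 3 router(s): 3 × 2.8 ms = 8400 μs.
End-to-end = 25000 μs.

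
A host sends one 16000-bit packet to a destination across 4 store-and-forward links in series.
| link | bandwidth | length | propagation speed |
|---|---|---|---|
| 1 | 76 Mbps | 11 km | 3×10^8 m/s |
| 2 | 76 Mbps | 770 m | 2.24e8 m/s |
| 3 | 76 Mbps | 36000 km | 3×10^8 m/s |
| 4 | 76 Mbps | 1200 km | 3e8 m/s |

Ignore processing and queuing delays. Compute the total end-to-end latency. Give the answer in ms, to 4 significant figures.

124.9 ms

Transmission delay per hop = L/R = 16000/76000000 = 0.210526 ms; 4 hops → 0.842105 ms.
Propagation delays (d/s per hop): 0.0366667, 0.0034375, 120, 4 ms; sum = 124.04 ms.
End-to-end = 124.9 ms.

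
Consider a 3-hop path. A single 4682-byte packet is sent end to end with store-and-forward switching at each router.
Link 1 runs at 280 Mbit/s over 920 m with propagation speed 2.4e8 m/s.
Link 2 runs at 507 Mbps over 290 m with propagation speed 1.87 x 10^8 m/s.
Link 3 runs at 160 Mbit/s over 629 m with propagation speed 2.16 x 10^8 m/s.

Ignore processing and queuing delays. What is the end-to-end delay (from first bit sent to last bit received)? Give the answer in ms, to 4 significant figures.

L = 4682 × 8 = 37456 bits.
Transmission delays (L/R per hop): 0.133771, 0.0738777, 0.2341 ms; sum = 0.441749 ms.
Propagation delays (d/s per hop): 0.00383333, 0.0015508, 0.00291204 ms; sum = 0.00829617 ms.
End-to-end = 0.4500 ms.

0.4500 ms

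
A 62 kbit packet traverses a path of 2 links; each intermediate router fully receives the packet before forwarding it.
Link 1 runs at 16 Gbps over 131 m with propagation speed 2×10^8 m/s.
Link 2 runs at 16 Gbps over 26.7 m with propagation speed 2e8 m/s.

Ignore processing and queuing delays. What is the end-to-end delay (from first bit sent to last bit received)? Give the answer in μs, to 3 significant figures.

L = 62000 bits.
Transmission delay per hop = L/R = 62000/16000000000 = 3.875 μs; 2 hops → 7.75 μs.
Propagation delays (d/s per hop): 0.655, 0.1335 μs; sum = 0.7885 μs.
End-to-end = 8.54 μs.

8.54 μs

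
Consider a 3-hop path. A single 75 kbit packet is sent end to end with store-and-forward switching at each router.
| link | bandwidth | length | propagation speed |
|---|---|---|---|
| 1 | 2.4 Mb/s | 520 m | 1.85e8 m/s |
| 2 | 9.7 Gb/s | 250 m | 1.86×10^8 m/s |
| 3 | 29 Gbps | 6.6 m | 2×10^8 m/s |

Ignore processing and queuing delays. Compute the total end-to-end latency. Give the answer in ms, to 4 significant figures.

31.26 ms

L = 75000 bits.
Transmission delays (L/R per hop): 31.25, 0.00773196, 0.00258621 ms; sum = 31.2603 ms.
Propagation delays (d/s per hop): 0.00281081, 0.00134409, 3.3e-05 ms; sum = 0.0041879 ms.
End-to-end = 31.26 ms.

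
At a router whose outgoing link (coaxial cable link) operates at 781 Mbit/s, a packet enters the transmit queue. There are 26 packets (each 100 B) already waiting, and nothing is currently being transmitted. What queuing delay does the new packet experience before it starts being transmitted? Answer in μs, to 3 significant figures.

Each queued packet: L/R = 800/781000000 = 1.02433 μs.
26 queued → 26.6325 μs.
Queuing delay = 26.6 μs.

26.6 μs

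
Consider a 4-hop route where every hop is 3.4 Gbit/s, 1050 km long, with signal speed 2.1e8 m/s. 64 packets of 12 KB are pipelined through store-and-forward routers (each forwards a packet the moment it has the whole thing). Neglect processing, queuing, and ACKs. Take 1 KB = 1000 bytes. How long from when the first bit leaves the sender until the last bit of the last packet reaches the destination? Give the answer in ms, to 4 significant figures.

21.89 ms

Per-hop transmission t_tx = L/R = 96000/3400000000 = 0.0282353 ms.
Per-hop propagation t_prop = 1050000/210000000 = 5 ms.
Pipeline fill: first packet needs 4·t_tx to clear all hops; remaining 63 packets each add one t_tx.
Total = (4+64-1)·t_tx + 4·t_prop = 67·0.0282353 + 4·5 = 21.89 ms.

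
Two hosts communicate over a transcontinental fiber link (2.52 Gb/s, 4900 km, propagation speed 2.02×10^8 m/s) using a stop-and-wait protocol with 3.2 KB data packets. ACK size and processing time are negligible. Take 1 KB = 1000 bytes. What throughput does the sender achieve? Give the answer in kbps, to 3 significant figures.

528 kbps

t_tx = L/R = 25600/2520000000 = 1.01587e-05 s.
t_prop = 4900000/202000000 = 0.0242574 s; RTT = 0.0485149 s.
Cycle = t_tx + RTT = 0.048525 s.
Throughput = L / cycle = 25600 / 0.048525 = 528 kbps.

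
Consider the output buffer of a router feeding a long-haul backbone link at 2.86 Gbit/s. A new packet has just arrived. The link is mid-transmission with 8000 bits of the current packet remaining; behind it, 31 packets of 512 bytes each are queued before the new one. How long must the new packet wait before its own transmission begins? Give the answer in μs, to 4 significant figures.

Each queued packet: L/R = 4096/2860000000 = 1.43217 μs.
31 queued → 44.3972 μs.
Plus remaining 8000 bits of current packet: 2.7972 μs.
Queuing delay = 47.19 μs.

47.19 μs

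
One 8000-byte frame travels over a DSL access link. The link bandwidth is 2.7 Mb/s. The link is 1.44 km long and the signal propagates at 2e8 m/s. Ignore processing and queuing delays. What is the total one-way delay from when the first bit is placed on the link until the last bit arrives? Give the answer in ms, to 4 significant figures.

L = 8000 × 8 = 64000 bits.
Transmission delay = L/R = 64000 / 2700000 = 23.7037 ms.
Propagation delay = d/s = 1440 m / 200000000 m/s = 0.0072 ms.
Total = 23.71 ms.

23.71 ms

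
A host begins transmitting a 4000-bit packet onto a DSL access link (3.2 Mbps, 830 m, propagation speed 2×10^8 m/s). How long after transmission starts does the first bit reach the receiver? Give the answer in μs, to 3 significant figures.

First bit experiences only propagation delay: d/s = 830/200000000 = 4.15 μs.

4.15 μs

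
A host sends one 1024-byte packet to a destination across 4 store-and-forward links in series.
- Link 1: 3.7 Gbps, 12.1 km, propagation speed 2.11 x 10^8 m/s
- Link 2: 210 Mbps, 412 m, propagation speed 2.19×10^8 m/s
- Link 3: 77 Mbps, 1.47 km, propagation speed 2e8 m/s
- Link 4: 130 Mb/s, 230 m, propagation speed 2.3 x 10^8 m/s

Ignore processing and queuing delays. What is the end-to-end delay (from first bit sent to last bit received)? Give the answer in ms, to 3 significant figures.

0.278 ms

L = 1024 × 8 = 8192 bits.
Transmission delays (L/R per hop): 0.00221405, 0.0390095, 0.10639, 0.0630154 ms; sum = 0.210629 ms.
Propagation delays (d/s per hop): 0.057346, 0.00188128, 0.00735, 0.001 ms; sum = 0.0675773 ms.
End-to-end = 0.278 ms.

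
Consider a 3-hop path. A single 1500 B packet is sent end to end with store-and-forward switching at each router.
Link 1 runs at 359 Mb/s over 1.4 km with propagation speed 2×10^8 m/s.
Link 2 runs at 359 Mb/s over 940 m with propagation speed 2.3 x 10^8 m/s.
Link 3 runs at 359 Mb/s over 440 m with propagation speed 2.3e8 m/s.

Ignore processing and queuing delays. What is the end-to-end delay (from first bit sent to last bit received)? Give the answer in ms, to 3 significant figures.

0.113 ms

L = 1500 × 8 = 12000 bits.
Transmission delay per hop = L/R = 12000/359000000 = 0.0334262 ms; 3 hops → 0.100279 ms.
Propagation delays (d/s per hop): 0.007, 0.00408696, 0.00191304 ms; sum = 0.013 ms.
End-to-end = 0.113 ms.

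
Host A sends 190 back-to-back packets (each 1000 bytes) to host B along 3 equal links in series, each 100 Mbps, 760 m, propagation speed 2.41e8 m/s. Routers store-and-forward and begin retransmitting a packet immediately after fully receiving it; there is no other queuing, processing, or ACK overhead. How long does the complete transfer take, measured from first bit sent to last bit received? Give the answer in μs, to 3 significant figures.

Per-hop transmission t_tx = L/R = 8000/100000000 = 80 μs.
Per-hop propagation t_prop = 760/241000000 = 3.15353 μs.
Pipeline fill: first packet needs 3·t_tx to clear all hops; remaining 189 packets each add one t_tx.
Total = (3+190-1)·t_tx + 3·t_prop = 192·80 + 3·3.15353 = 15400 μs.

15400 μs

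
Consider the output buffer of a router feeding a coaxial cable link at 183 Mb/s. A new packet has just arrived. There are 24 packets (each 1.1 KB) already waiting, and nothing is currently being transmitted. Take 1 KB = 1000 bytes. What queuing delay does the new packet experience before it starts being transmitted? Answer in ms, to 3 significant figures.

1.15 ms

Each queued packet: L/R = 8800/183000000 = 0.0480874 ms.
24 queued → 1.1541 ms.
Queuing delay = 1.15 ms.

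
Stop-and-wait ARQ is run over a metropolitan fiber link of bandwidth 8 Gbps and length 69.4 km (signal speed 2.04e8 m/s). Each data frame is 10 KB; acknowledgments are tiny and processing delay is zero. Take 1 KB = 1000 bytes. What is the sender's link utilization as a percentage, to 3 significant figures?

1.45 %

t_tx = L/R = 80000/8000000000 = 1e-05 s.
t_prop = 69400/204000000 = 0.000340196 s; RTT = 0.000680392 s.
Cycle = t_tx + RTT = 0.000690392 s.
Utilization = t_tx / cycle = 1e-05/0.000690392 = 1.45 %.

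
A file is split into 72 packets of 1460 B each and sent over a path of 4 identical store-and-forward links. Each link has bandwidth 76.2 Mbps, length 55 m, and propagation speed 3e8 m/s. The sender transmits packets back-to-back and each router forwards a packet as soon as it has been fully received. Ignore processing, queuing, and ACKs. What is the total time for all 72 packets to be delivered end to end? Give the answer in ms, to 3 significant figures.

11.5 ms

Per-hop transmission t_tx = L/R = 11680/76200000 = 0.153281 ms.
Per-hop propagation t_prop = 55/300000000 = 0.000183333 ms.
Pipeline fill: first packet needs 4·t_tx to clear all hops; remaining 71 packets each add one t_tx.
Total = (4+72-1)·t_tx + 4·t_prop = 75·0.153281 + 4·0.000183333 = 11.5 ms.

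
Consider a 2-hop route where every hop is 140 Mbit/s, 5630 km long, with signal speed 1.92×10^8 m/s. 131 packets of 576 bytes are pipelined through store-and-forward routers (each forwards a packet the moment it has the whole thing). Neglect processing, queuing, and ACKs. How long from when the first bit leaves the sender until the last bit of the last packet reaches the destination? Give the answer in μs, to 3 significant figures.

Per-hop transmission t_tx = L/R = 4608/140000000 = 32.9143 μs.
Per-hop propagation t_prop = 5630000/192000000 = 29322.9 μs.
Pipeline fill: first packet needs 2·t_tx to clear all hops; remaining 130 packets each add one t_tx.
Total = (2+131-1)·t_tx + 2·t_prop = 132·32.9143 + 2·29322.9 = 63000 μs.

63000 μs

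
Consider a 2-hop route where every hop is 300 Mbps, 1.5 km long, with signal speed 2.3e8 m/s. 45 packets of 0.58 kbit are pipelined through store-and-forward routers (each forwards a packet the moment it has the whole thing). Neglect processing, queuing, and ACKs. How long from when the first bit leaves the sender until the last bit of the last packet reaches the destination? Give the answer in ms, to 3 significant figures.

0.102 ms

Per-hop transmission t_tx = L/R = 580/300000000 = 0.00193333 ms.
Per-hop propagation t_prop = 1500/2.3e+08 = 0.00652174 ms.
Pipeline fill: first packet needs 2·t_tx to clear all hops; remaining 44 packets each add one t_tx.
Total = (2+45-1)·t_tx + 2·t_prop = 46·0.00193333 + 2·0.00652174 = 0.102 ms.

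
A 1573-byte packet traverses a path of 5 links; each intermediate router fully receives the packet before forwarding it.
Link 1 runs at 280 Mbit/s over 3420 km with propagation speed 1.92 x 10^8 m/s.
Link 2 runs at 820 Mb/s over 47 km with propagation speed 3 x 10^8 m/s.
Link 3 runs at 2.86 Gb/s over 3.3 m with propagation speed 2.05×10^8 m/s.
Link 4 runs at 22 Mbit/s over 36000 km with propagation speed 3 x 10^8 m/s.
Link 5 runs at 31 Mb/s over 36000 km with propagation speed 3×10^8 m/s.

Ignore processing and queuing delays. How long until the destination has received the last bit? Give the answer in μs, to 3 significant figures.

259000 μs

L = 1573 × 8 = 12584 bits.
Transmission delays (L/R per hop): 44.9429, 15.3463, 4.4, 572, 405.935 μs; sum = 1042.62 μs.
Propagation delays (d/s per hop): 17812.5, 156.667, 0.0160976, 120000, 120000 μs; sum = 257969 μs.
End-to-end = 259000 μs.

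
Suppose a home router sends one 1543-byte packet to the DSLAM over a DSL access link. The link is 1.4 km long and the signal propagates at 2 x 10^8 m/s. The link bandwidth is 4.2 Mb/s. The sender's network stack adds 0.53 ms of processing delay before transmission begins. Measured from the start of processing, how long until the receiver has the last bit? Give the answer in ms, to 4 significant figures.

3.476 ms

L = 1543 × 8 = 12344 bits.
Transmission delay = L/R = 12344 / 4200000 = 2.93905 ms.
Propagation delay = d/s = 1400 m / 200000000 m/s = 0.007 ms.
Plus processing delay 0.53 ms = 0.53 ms.
Total = 3.476 ms.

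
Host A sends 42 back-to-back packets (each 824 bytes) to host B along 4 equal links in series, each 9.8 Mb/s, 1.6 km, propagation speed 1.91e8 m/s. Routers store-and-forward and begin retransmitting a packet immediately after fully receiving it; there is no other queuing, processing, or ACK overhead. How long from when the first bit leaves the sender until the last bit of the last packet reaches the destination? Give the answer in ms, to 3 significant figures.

Per-hop transmission t_tx = L/R = 6592/9800000 = 0.672653 ms.
Per-hop propagation t_prop = 1600/191000000 = 0.00837696 ms.
Pipeline fill: first packet needs 4·t_tx to clear all hops; remaining 41 packets each add one t_tx.
Total = (4+42-1)·t_tx + 4·t_prop = 45·0.672653 + 4·0.00837696 = 30.3 ms.

30.3 ms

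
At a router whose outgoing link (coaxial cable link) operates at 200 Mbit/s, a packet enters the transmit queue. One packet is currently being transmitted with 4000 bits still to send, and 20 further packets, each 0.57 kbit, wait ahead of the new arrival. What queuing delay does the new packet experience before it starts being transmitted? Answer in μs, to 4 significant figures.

Each queued packet: L/R = 570/200000000 = 2.85 μs.
20 queued → 57 μs.
Plus remaining 4000 bits of current packet: 20 μs.
Queuing delay = 77.00 μs.

77.00 μs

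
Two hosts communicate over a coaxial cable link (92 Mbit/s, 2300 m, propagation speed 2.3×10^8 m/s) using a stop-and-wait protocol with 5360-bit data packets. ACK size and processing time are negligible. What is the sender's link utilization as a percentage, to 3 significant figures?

74.4 %

t_tx = L/R = 5360/92000000 = 5.82609e-05 s.
t_prop = 2300/2.3e+08 = 1e-05 s; RTT = 2e-05 s.
Cycle = t_tx + RTT = 7.82609e-05 s.
Utilization = t_tx / cycle = 5.82609e-05/7.82609e-05 = 74.4 %.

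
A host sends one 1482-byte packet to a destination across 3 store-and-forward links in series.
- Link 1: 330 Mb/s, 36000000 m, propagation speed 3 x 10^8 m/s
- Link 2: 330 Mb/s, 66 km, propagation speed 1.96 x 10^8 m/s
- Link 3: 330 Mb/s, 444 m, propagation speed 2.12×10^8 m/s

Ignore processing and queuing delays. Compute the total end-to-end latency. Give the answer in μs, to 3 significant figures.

L = 1482 × 8 = 11856 bits.
Transmission delay per hop = L/R = 11856/330000000 = 35.9273 μs; 3 hops → 107.782 μs.
Propagation delays (d/s per hop): 120000, 336.735, 2.09434 μs; sum = 120339 μs.
End-to-end = 120000 μs.

120000 μs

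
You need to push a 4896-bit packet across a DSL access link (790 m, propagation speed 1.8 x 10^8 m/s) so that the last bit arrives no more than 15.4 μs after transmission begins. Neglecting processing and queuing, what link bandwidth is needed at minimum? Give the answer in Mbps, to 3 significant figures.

445 Mbps

Propagation delay = 790 / 180000000 = 4.38889 μs.
Transmission budget = 15.4 − 4.38889 = 11.0111 μs.
R ≥ L / t_tx = 4896 bits / 1.10111e-05 s = 445 Mbps.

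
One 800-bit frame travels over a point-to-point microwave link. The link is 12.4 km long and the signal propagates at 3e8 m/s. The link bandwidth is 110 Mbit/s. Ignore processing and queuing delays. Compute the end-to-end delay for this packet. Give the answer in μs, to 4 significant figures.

Transmission delay = L/R = 800 / 110000000 = 7.27273 μs.
Propagation delay = d/s = 12400 m / 300000000 m/s = 41.3333 μs.
Total = 48.61 μs.

48.61 μs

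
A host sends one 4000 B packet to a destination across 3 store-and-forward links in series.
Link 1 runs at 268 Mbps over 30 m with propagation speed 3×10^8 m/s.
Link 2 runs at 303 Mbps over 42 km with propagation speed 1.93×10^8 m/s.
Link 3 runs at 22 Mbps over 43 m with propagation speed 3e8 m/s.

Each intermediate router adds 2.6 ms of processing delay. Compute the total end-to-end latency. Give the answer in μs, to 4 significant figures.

L = 4000 × 8 = 32000 bits.
Transmission delays (L/R per hop): 119.403, 105.611, 1454.55 μs; sum = 1679.56 μs.
Propagation delays (d/s per hop): 0.1, 217.617, 0.143333 μs; sum = 217.86 μs.
Processing at 2 router(s): 2 × 2.6 ms = 5200 μs.
End-to-end = 7097 μs.

7097 μs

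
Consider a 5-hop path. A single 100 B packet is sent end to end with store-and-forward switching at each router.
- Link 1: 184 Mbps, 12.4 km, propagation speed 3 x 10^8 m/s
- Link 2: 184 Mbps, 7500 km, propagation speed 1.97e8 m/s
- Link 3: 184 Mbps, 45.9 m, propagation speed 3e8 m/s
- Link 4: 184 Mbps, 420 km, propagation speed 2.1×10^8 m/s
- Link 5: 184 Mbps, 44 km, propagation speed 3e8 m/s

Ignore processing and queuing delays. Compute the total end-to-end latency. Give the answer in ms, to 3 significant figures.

40.3 ms

L = 100 × 8 = 800 bits.
Transmission delay per hop = L/R = 800/184000000 = 0.00434783 ms; 5 hops → 0.0217391 ms.
Propagation delays (d/s per hop): 0.0413333, 38.0711, 0.000153, 2, 0.146667 ms; sum = 40.2592 ms.
End-to-end = 40.3 ms.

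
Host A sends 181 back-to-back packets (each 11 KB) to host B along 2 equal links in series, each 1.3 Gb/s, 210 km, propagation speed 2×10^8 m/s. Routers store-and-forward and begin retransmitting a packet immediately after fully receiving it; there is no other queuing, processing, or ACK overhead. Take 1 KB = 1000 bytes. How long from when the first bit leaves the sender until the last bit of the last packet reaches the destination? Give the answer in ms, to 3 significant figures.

14.4 ms

Per-hop transmission t_tx = L/R = 88000/1300000000 = 0.0676923 ms.
Per-hop propagation t_prop = 210000/200000000 = 1.05 ms.
Pipeline fill: first packet needs 2·t_tx to clear all hops; remaining 180 packets each add one t_tx.
Total = (2+181-1)·t_tx + 2·t_prop = 182·0.0676923 + 2·1.05 = 14.4 ms.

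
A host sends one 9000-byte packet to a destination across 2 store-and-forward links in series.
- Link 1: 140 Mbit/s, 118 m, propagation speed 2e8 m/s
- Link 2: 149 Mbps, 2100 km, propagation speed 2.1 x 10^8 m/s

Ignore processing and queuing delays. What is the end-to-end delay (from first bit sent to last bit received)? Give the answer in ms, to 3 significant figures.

11.0 ms

L = 9000 × 8 = 72000 bits.
Transmission delays (L/R per hop): 0.514286, 0.483221 ms; sum = 0.997507 ms.
Propagation delays (d/s per hop): 0.00059, 10 ms; sum = 10.0006 ms.
End-to-end = 11.0 ms.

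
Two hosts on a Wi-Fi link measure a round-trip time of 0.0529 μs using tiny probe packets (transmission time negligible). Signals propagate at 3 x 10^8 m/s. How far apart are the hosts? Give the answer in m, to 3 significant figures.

7.94 m

One-way propagation = RTT/2 = 0.02645 μs.
d = s × t = 300000000 × 2.645e-08 = 7.94 m.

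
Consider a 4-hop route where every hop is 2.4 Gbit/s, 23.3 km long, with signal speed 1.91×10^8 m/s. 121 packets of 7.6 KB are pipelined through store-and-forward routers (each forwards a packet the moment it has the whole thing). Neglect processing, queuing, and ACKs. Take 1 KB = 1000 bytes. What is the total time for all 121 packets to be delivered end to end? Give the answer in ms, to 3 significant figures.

Per-hop transmission t_tx = L/R = 60800/2400000000 = 0.0253333 ms.
Per-hop propagation t_prop = 23300/191000000 = 0.12199 ms.
Pipeline fill: first packet needs 4·t_tx to clear all hops; remaining 120 packets each add one t_tx.
Total = (4+121-1)·t_tx + 4·t_prop = 124·0.0253333 + 4·0.12199 = 3.63 ms.

3.63 ms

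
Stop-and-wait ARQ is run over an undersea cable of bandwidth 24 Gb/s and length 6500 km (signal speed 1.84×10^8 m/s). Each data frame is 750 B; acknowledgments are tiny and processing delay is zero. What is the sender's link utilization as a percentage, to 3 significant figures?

t_tx = L/R = 6000/24000000000 = 2.5e-07 s.
t_prop = 6500000/184000000 = 0.0353261 s; RTT = 0.0706522 s.
Cycle = t_tx + RTT = 0.0706524 s.
Utilization = t_tx / cycle = 2.5e-07/0.0706524 = 0.000354 %.

0.000354 %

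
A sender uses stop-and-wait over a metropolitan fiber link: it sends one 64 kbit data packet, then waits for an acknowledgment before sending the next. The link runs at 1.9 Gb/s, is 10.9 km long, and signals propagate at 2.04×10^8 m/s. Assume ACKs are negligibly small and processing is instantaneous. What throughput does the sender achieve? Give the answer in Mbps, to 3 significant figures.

455 Mbps

t_tx = L/R = 64000/1900000000 = 3.36842e-05 s.
t_prop = 10900/204000000 = 5.34314e-05 s; RTT = 0.000106863 s.
Cycle = t_tx + RTT = 0.000140547 s.
Throughput = L / cycle = 64000 / 0.000140547 = 455 Mbps.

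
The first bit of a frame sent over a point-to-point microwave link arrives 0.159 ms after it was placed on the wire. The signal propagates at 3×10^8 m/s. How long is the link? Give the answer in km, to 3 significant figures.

d = s × t_prop = 300000000 × 0.000159 = 47.7 km.

47.7 km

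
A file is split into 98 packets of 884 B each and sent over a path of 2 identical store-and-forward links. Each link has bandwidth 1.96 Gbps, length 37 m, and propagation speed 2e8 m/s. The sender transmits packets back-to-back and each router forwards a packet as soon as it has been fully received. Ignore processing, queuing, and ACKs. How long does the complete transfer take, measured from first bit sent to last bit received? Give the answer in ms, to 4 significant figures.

Per-hop transmission t_tx = L/R = 7072/1960000000 = 0.00360816 ms.
Per-hop propagation t_prop = 37/200000000 = 0.000185 ms.
Pipeline fill: first packet needs 2·t_tx to clear all hops; remaining 97 packets each add one t_tx.
Total = (2+98-1)·t_tx + 2·t_prop = 99·0.00360816 + 2·0.000185 = 0.3576 ms.

0.3576 ms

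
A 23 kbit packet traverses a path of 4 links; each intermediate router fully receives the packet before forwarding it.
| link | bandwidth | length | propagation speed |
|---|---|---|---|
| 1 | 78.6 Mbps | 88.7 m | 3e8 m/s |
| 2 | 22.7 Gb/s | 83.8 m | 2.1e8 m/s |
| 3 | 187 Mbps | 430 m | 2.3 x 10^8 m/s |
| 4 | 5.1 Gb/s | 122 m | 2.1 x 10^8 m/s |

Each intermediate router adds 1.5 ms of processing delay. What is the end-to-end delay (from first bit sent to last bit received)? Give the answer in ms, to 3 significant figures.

L = 23000 bits.
Transmission delays (L/R per hop): 0.292621, 0.00101322, 0.122995, 0.0045098 ms; sum = 0.421139 ms.
Propagation delays (d/s per hop): 0.000295667, 0.000399048, 0.00186957, 0.000580952 ms; sum = 0.00314523 ms.
Processing at 3 router(s): 3 × 1.5 ms = 4.5 ms.
End-to-end = 4.92 ms.

4.92 ms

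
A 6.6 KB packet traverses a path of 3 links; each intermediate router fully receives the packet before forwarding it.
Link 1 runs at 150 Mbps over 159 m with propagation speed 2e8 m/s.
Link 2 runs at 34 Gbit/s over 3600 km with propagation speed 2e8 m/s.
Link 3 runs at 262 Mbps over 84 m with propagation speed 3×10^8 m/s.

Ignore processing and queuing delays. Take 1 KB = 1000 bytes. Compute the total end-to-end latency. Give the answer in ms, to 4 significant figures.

18.56 ms

L = 52800 bits.
Transmission delays (L/R per hop): 0.352, 0.00155294, 0.201527 ms; sum = 0.55508 ms.
Propagation delays (d/s per hop): 0.000795, 18, 0.00028 ms; sum = 18.0011 ms.
End-to-end = 18.56 ms.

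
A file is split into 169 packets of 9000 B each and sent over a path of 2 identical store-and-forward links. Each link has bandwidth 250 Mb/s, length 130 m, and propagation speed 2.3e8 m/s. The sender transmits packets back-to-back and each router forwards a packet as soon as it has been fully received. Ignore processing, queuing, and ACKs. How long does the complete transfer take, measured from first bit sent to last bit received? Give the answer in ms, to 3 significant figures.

Per-hop transmission t_tx = L/R = 72000/250000000 = 0.288 ms.
Per-hop propagation t_prop = 130/2.3e+08 = 0.000565217 ms.
Pipeline fill: first packet needs 2·t_tx to clear all hops; remaining 168 packets each add one t_tx.
Total = (2+169-1)·t_tx + 2·t_prop = 170·0.288 + 2·0.000565217 = 49.0 ms.

49.0 ms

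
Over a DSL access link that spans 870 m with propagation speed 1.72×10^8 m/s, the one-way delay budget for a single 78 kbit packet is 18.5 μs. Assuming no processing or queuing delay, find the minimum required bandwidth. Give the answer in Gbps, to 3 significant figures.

Propagation delay = 870 / 172000000 = 5.05814 μs.
Transmission budget = 18.5 − 5.05814 = 13.4419 μs.
R ≥ L / t_tx = 78000 bits / 1.34419e-05 s = 5.80 Gbps.

5.80 Gbps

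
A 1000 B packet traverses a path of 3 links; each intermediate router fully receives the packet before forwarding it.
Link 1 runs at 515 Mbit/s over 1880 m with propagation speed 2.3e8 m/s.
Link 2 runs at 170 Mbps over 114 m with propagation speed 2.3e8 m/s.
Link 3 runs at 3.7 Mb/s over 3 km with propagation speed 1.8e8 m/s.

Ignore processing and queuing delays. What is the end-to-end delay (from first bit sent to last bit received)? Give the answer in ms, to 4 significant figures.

2.250 ms

L = 1000 × 8 = 8000 bits.
Transmission delays (L/R per hop): 0.015534, 0.0470588, 2.16216 ms; sum = 2.22475 ms.
Propagation delays (d/s per hop): 0.00817391, 0.000495652, 0.0166667 ms; sum = 0.0253362 ms.
End-to-end = 2.250 ms.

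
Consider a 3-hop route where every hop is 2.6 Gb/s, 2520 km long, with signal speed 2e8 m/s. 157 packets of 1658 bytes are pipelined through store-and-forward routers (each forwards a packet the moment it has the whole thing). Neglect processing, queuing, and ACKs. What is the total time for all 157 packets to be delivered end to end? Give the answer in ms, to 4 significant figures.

Per-hop transmission t_tx = L/R = 13264/2600000000 = 0.00510154 ms.
Per-hop propagation t_prop = 2520000/200000000 = 12.6 ms.
Pipeline fill: first packet needs 3·t_tx to clear all hops; remaining 156 packets each add one t_tx.
Total = (3+157-1)·t_tx + 3·t_prop = 159·0.00510154 + 3·12.6 = 38.61 ms.

38.61 ms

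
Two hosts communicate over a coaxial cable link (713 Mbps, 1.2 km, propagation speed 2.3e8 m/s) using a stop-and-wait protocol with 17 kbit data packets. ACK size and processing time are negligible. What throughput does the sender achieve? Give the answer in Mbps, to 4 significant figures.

495.9 Mbps

t_tx = L/R = 17000/713000000 = 2.38429e-05 s.
t_prop = 1200/2.3e+08 = 5.21739e-06 s; RTT = 1.04348e-05 s.
Cycle = t_tx + RTT = 3.42777e-05 s.
Throughput = L / cycle = 17000 / 3.42777e-05 = 495.9 Mbps.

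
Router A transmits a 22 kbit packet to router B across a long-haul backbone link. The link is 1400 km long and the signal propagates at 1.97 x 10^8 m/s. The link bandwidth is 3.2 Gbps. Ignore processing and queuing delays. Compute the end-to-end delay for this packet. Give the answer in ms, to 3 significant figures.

L = 22000 bits.
Transmission delay = L/R = 22000 / 3200000000 = 0.006875 ms.
Propagation delay = d/s = 1400000 m / 197000000 m/s = 7.1066 ms.
Total = 7.11 ms.

7.11 ms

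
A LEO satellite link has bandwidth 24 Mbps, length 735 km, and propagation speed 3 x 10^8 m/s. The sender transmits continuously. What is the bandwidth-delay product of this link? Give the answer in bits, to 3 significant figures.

Propagation delay = 735000 / 300000000 = 0.00245 s.
BDP = R × t_prop = 24000000 × 0.00245 = 58800 bits.

58800 bits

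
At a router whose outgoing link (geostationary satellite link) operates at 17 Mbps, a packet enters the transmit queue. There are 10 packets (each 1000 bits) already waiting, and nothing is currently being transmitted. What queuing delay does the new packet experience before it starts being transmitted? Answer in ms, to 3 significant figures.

0.588 ms

Each queued packet: L/R = 1000/17000000 = 0.0588235 ms.
10 queued → 0.588235 ms.
Queuing delay = 0.588 ms.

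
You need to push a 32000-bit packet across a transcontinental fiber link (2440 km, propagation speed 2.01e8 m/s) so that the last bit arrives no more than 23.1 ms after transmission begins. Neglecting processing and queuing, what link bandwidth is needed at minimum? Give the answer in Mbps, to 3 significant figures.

2.92 Mbps

Propagation delay = 2440000 / 2.01e+08 = 12.1393 ms.
Transmission budget = 23.1 − 12.1393 = 10.9607 ms.
R ≥ L / t_tx = 32000 bits / 0.0109607 s = 2.92 Mbps.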